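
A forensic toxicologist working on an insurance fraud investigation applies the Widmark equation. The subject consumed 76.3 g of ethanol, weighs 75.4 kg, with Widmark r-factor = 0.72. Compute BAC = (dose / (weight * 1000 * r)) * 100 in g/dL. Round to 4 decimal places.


Applying the Widmark formula:
BAC = (dose_g / (body_wt * 1000 * r)) * 100
Denominator = 75.4 * 1000 * 0.72 = 54288
BAC = (76.3 / 54288) * 100
BAC = 0.1405 g/dL

0.1405


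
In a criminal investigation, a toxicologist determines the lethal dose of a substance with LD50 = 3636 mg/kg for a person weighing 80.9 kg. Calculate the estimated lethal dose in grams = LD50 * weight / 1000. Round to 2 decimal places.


Lethal dose calculation:
Lethal dose = LD50 * body_weight / 1000
= 3636 * 80.9 / 1000
= 294152.4 / 1000
= 294.15 g

294.15


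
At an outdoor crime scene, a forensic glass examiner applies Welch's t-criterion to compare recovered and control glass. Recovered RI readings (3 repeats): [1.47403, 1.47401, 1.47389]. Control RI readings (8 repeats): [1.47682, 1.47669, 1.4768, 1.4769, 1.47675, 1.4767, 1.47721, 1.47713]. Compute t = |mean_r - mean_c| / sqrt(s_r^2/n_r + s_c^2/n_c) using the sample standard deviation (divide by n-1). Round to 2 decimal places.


Welch's t-criterion for glass RI comparison:
Recovered mean = sum / n_r = 4.42193 / 3 = 1.4739767
Control mean = sum / n_c = 11.815 / 8 = 1.476875
Recovered sample variance s_r^2 = 5.73333e-09
Control sample variance s_c^2 = 3.81429e-08
Welch SE (unpooled) = sqrt(s_r^2/n_r + s_c^2/n_c) = sqrt(1.91111e-09 + 4.76786e-09) = sqrt(6.67897e-09) = 8.1725e-05
|mean_r - mean_c| = 0.00289833
t = 0.00289833 / 8.1725e-05 = 35.46

35.46


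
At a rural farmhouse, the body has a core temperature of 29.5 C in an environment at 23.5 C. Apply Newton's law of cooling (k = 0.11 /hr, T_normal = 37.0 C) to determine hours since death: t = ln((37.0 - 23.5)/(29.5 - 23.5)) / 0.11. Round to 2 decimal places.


Using Newton's law of cooling:
t = ln((T_normal - T_ambient) / (T_body - T_ambient)) / k
T_normal - T_ambient = 13.5
T_body - T_ambient = 6.0
Ratio = 2.25
ln(ratio) = 0.81093
t = 0.81093 / 0.11 = 7.37 hours

7.37


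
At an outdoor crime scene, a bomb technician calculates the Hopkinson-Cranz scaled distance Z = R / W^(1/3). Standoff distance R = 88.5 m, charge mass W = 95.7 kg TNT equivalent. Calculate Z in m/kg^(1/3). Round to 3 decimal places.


Scaled distance calculation:
W^(1/3) = 95.7^(1/3) = 4.574082
Z = R / W^(1/3) = 88.5 / 4.574082
Z = 19.348 m/kg^(1/3)

19.348


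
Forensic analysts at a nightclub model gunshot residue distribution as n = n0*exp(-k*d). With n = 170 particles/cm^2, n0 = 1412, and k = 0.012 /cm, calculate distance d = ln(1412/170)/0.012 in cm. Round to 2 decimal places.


GSR distance calculation:
n0/n = 1412 / 170 = 8.305882
ln(n0/n) = 2.116964
d = 2.116964 / 0.012 = 176.41 cm

176.41


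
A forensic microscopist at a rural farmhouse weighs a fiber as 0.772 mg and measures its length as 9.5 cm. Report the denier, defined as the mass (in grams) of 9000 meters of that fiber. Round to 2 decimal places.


Denier calculation:
Mass in grams = 0.772 mg / 1000 = 0.000772 g
Length in meters = 9.5 cm / 100 = 0.095 m
Linear density = mass / length = 0.000772 / 0.095 = 0.00812632 g/m
Denier = (g/m) * 9000 = 0.00812632 * 9000 = 73.14

73.14


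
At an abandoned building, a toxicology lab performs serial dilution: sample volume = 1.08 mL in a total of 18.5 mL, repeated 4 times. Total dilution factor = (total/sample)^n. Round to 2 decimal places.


Dilution factor calculation:
Single dilution = V_total / V_sample = 18.5 / 1.08 ≈ 17.12963
Number of dilutions = 4
Total DF = (18.5 / 1.08)^4 (full precision, rounded at the end) = 86097.77

86097.77


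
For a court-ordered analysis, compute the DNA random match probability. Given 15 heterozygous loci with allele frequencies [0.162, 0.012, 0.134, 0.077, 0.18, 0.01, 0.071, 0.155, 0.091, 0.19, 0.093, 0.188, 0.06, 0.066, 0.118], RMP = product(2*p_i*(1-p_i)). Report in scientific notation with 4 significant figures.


Computing RMP for 15 loci:
Locus 1: 2 * 0.162 * 0.838 = 0.271512
Locus 2: 2 * 0.012 * 0.988 = 0.023712
Locus 3: 2 * 0.134 * 0.866 = 0.232088
Locus 4: 2 * 0.077 * 0.923 = 0.142142
Locus 5: 2 * 0.18 * 0.82 = 0.2952
Locus 6: 2 * 0.01 * 0.99 = 0.0198
Locus 7: 2 * 0.071 * 0.929 = 0.131918
Locus 8: 2 * 0.155 * 0.845 = 0.26195
Locus 9: 2 * 0.091 * 0.909 = 0.165438
Locus 10: 2 * 0.19 * 0.81 = 0.3078
Locus 11: 2 * 0.093 * 0.907 = 0.168702
Locus 12: 2 * 0.188 * 0.812 = 0.305312
Locus 13: 2 * 0.06 * 0.94 = 0.1128
Locus 14: 2 * 0.066 * 0.934 = 0.123288
Locus 15: 2 * 0.118 * 0.882 = 0.208152
RMP = 3.257e-13

3.257e-13


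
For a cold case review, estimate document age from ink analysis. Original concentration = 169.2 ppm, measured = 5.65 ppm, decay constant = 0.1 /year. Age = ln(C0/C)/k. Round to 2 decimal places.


Document age estimation:
C0/C = 169.2 / 5.65 = 29.946903
ln(C0/C) = 3.399426
t = 3.399426 / 0.1 = 33.99 years

33.99


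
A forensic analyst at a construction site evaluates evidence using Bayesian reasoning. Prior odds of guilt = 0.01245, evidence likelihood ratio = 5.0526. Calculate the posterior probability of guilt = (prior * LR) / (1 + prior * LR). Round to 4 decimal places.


Bayesian evidence evaluation:
Posterior odds = prior_odds * LR = 0.01245 * 5.0526 = 0.06290487
Posterior probability = posterior_odds / (1 + posterior_odds)
= 0.06290487 / (1 + 0.06290487)
= 0.06290487 / 1.06290487
= 0.0592

0.0592


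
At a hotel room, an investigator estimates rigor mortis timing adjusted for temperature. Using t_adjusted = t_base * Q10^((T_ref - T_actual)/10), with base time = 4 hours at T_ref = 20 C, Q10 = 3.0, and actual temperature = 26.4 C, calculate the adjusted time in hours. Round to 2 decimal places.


Rigor mortis time adjustment:
Exponent = (T_ref - T_actual) / 10 = (20 - 26.4) / 10 = -0.64
Q10 factor = 3.0^-0.64 = 0.49504
t_adjusted = 4 * 0.49504 = 1.98 hours

1.98


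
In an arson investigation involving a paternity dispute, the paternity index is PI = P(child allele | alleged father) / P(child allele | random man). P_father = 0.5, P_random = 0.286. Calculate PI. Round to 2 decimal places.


Paternity Index calculation:
PI = P(allele|father) / P(allele|random)
PI = 0.5 / 0.286
PI = 1.75

1.75


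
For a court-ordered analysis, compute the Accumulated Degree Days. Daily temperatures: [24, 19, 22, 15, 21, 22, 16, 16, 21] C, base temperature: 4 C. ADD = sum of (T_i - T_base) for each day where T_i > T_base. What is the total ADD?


Computing ADD day by day:
Day 1: max(0, 24 - 4) = 20
Day 2: max(0, 19 - 4) = 15
Day 3: max(0, 22 - 4) = 18
Day 4: max(0, 15 - 4) = 11
Day 5: max(0, 21 - 4) = 17
Day 6: max(0, 22 - 4) = 18
Day 7: max(0, 16 - 4) = 12
Day 8: max(0, 16 - 4) = 12
Day 9: max(0, 21 - 4) = 17
Total ADD = 140

140


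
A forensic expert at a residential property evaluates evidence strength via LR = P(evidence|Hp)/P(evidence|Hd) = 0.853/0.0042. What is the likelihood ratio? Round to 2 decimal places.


Likelihood ratio calculation:
LR = P(E|Hp) / P(E|Hd)
LR = 0.853 / 0.0042
LR = 203.10

203.10


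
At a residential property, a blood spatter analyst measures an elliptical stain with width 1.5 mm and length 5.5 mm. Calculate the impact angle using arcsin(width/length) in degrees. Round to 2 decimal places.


Blood spatter impact angle calculation:
width / length = 1.5 / 5.5 = 0.272727
angle = arcsin(0.272727)
angle = 15.83 degrees

15.83


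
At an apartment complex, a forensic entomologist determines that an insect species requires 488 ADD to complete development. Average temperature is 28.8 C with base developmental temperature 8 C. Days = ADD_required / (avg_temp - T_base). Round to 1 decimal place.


Insect development time:
Effective temperature = avg_temp - T_base = 28.8 - 8 = 20.8 C
Days = ADD / effective_temp = 488 / 20.8 = 23.5 days

23.5


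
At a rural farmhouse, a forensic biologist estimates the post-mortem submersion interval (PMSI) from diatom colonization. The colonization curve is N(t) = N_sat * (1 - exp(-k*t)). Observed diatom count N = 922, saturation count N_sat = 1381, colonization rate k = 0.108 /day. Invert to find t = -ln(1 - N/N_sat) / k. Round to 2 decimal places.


PMSI from diatom colonization curve:
N / N_sat = 922 / 1381 = 0.667632
1 - N/N_sat = 0.332368
ln(1 - N/N_sat) = -1.101512
t = -ln(1 - N/N_sat) / k = -(-1.101512) / 0.108 = 10.20 days

10.20


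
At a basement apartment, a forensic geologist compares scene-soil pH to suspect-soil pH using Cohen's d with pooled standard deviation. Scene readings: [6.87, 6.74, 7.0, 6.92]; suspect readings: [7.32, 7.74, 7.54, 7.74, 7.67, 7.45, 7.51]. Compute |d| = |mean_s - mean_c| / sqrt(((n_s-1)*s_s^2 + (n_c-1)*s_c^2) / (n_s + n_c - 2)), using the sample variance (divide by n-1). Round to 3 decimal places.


Pooled-variance Cohen's d for soil pH comparison:
Scene mean = 27.53 / 4 = 6.8825
Suspect mean = 52.97 / 7 = 7.567143
Scene sample variance s_s^2 = 0.011892
Suspect sample variance s_c^2 = 0.024857
Pooled variance = ((n_s-1)*s_s^2 + (n_c-1)*s_c^2) / (n_s + n_c - 2) = 0.020535
Pooled SD = sqrt(0.020535) = 0.1433
Mean difference = -0.684643
|d| = |-0.684643| / 0.1433 = 4.778

4.778


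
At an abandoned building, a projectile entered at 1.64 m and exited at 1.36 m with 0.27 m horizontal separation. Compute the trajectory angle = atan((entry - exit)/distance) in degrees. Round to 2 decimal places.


Bullet trajectory angle:
Height difference = 1.64 - 1.36 = 0.28 m
angle = atan(0.28 / 0.27)
angle = atan(1.037037)
angle = 46.04 degrees

46.04


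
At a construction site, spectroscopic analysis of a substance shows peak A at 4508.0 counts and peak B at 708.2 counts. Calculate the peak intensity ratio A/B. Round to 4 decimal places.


Spectral peak ratio:
Peak A = 4508.0 counts
Peak B = 708.2 counts
Ratio = 4508.0 / 708.2 = 6.3654

6.3654


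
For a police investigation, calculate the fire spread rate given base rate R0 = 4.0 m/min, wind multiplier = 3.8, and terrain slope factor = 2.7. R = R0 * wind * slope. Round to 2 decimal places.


Fire spread rate calculation:
R = R0 * wind_factor * slope_factor
= 4.0 * 3.8 * 2.7
= 15.2 * 2.7
= 41.04 m/min

41.04


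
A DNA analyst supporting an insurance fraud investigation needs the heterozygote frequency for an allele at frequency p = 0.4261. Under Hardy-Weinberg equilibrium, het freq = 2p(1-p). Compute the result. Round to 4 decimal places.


Hardy-Weinberg heterozygote frequency:
q = 1 - p = 1 - 0.4261 = 0.5739
2pq = 2 * 0.4261 * 0.5739 = 0.4891

0.4891


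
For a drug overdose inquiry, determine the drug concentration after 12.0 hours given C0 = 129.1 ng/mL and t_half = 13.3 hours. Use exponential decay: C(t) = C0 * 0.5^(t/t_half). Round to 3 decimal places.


Drug concentration decay:
Number of half-lives = t / t_half = 12.0 / 13.3 = 0.902256
Decay factor = 0.5^0.902256 = 0.5350494
C(t) = 129.1 * 0.5350494 = 69.075 ng/mL

69.075


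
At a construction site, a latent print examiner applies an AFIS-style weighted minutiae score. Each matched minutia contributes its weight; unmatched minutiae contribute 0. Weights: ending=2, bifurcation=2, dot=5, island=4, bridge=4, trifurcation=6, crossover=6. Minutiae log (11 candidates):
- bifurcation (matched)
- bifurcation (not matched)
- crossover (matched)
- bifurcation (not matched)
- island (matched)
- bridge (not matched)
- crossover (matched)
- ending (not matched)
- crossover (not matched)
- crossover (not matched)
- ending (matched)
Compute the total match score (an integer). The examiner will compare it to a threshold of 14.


Weighted minutiae match score:
  bifurcation: matched, +2 (running total 2)
  bifurcation: not matched, +0
  crossover: matched, +6 (running total 8)
  bifurcation: not matched, +0
  island: matched, +4 (running total 12)
  bridge: not matched, +0
  crossover: matched, +6 (running total 18)
  ending: not matched, +0
  crossover: not matched, +0
  crossover: not matched, +0
  ending: matched, +2 (running total 20)
Total score = 20
Threshold = 14; verdict = identification

20


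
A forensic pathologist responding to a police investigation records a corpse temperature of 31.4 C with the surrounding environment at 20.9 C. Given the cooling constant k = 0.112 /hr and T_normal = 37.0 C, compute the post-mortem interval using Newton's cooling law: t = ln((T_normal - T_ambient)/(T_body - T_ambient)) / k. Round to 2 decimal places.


Using Newton's law of cooling:
t = ln((T_normal - T_ambient) / (T_body - T_ambient)) / k
T_normal - T_ambient = 16.1
T_body - T_ambient = 10.5
Ratio = 1.533333
ln(ratio) = 0.427444
t = 0.427444 / 0.112 = 3.82 hours

3.82


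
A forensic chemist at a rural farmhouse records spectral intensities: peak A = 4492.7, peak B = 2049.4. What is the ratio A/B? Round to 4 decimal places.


Spectral peak ratio:
Peak A = 4492.7 counts
Peak B = 2049.4 counts
Ratio = 4492.7 / 2049.4 = 2.1922

2.1922


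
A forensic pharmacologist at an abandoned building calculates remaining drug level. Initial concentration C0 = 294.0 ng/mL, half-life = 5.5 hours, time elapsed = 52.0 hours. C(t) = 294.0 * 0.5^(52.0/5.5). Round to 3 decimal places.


Drug concentration decay:
Number of half-lives = t / t_half = 52.0 / 5.5 = 9.454545
Decay factor = 0.5^9.454545 = 0.00142527
C(t) = 294.0 * 0.00142527 = 0.419 ng/mL

0.419


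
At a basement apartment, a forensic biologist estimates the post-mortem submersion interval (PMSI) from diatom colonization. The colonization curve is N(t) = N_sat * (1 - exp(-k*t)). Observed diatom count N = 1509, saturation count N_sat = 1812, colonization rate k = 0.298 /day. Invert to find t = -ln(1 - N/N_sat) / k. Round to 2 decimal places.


PMSI from diatom colonization curve:
N / N_sat = 1509 / 1812 = 0.832781
1 - N/N_sat = 0.167219
ln(1 - N/N_sat) = -1.788451
t = -ln(1 - N/N_sat) / k = -(-1.788451) / 0.298 = 6.00 days

6.00


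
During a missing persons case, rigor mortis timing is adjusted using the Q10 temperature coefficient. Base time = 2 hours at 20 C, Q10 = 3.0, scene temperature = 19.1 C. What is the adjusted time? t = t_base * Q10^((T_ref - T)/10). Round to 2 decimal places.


Rigor mortis time adjustment:
Exponent = (T_ref - T_actual) / 10 = (20 - 19.1) / 10 = 0.09
Q10 factor = 3.0^0.09 = 1.10393
t_adjusted = 2 * 1.10393 = 2.21 hours

2.21


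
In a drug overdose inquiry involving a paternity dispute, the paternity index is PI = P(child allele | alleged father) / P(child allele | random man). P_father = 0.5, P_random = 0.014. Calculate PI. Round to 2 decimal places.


Paternity Index calculation:
PI = P(allele|father) / P(allele|random)
PI = 0.5 / 0.014
PI = 35.71

35.71


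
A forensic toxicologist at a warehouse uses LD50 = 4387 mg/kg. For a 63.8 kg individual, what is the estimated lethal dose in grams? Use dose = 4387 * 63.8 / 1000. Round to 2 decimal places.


Lethal dose calculation:
Lethal dose = LD50 * body_weight / 1000
= 4387 * 63.8 / 1000
= 279890.6 / 1000
= 279.89 g

279.89


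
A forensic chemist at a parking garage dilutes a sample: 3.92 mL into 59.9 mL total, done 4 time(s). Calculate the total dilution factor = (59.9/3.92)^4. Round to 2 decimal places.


Dilution factor calculation:
Single dilution = V_total / V_sample = 59.9 / 3.92 ≈ 15.280612
Number of dilutions = 4
Total DF = (59.9 / 3.92)^4 (full precision, rounded at the end) = 54520.90

54520.90


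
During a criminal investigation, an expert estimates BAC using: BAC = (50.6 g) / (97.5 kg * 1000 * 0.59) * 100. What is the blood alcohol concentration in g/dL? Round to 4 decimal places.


Applying the Widmark formula:
BAC = (dose_g / (body_wt * 1000 * r)) * 100
Denominator = 97.5 * 1000 * 0.59 = 57525
BAC = (50.6 / 57525) * 100
BAC = 0.0880 g/dL

0.0880


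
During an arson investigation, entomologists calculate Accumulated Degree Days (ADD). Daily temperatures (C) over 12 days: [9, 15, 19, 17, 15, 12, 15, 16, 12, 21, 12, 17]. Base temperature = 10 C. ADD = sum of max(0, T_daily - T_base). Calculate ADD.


Computing ADD day by day:
Day 1: max(0, 9 - 10) = 0
Day 2: max(0, 15 - 10) = 5
Day 3: max(0, 19 - 10) = 9
Day 4: max(0, 17 - 10) = 7
Day 5: max(0, 15 - 10) = 5
Day 6: max(0, 12 - 10) = 2
Day 7: max(0, 15 - 10) = 5
Day 8: max(0, 16 - 10) = 6
Day 9: max(0, 12 - 10) = 2
Day 10: max(0, 21 - 10) = 11
Day 11: max(0, 12 - 10) = 2
Day 12: max(0, 17 - 10) = 7
Total ADD = 61

61


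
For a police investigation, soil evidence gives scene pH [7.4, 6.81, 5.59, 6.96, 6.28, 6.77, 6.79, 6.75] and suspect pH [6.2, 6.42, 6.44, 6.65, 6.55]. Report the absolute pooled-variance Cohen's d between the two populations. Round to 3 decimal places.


Pooled-variance Cohen's d for soil pH comparison:
Scene mean = 53.35 / 8 = 6.66875
Suspect mean = 32.26 / 5 = 6.452
Scene sample variance s_s^2 = 0.283698
Suspect sample variance s_c^2 = 0.02837
Pooled variance = ((n_s-1)*s_s^2 + (n_c-1)*s_c^2) / (n_s + n_c - 2) = 0.190852
Pooled SD = sqrt(0.190852) = 0.436866
Mean difference = 0.21675
|d| = |0.21675| / 0.436866 = 0.496

0.496


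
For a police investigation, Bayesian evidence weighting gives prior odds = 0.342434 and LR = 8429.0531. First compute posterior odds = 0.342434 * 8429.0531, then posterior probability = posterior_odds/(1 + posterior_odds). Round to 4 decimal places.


Bayesian evidence evaluation:
Posterior odds = prior_odds * LR = 0.342434 * 8429.0531 = 2886.394
Posterior probability = posterior_odds / (1 + posterior_odds)
= 2886.394 / (1 + 2886.394)
= 2886.394 / 2887.394
= 0.9997

0.9997


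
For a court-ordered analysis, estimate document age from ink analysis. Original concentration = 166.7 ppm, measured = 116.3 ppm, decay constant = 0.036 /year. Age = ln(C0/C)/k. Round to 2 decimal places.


Document age estimation:
C0/C = 166.7 / 116.3 = 1.433362
ln(C0/C) = 0.360023
t = 0.360023 / 0.036 = 10.00 years

10.00


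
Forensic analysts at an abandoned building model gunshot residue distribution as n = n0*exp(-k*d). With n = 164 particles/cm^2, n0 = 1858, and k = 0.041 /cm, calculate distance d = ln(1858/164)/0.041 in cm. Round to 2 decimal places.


GSR distance calculation:
n0/n = 1858 / 164 = 11.329268
ln(n0/n) = 2.427389
d = 2.427389 / 0.041 = 59.20 cm

59.20


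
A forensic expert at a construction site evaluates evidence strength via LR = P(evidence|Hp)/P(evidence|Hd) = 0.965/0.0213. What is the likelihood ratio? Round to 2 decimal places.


Likelihood ratio calculation:
LR = P(E|Hp) / P(E|Hd)
LR = 0.965 / 0.0213
LR = 45.31

45.31


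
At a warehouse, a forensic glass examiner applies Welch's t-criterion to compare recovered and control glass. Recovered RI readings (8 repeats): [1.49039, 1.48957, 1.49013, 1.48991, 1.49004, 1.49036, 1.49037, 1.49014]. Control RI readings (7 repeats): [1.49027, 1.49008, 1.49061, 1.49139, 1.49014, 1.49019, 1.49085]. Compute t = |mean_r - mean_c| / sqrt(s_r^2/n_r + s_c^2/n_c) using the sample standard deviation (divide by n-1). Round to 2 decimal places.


Welch's t-criterion for glass RI comparison:
Recovered mean = sum / n_r = 11.92091 / 8 = 1.4901137
Control mean = sum / n_c = 10.43353 / 7 = 1.4905043
Recovered sample variance s_r^2 = 7.80268e-08
Control sample variance s_c^2 = 2.30262e-07
Welch SE (unpooled) = sqrt(s_r^2/n_r + s_c^2/n_c) = sqrt(9.75335e-09 + 3.28946e-08) = sqrt(4.2648e-08) = 0.000206514
|mean_r - mean_c| = 0.000390536
t = 0.000390536 / 0.000206514 = 1.89

1.89


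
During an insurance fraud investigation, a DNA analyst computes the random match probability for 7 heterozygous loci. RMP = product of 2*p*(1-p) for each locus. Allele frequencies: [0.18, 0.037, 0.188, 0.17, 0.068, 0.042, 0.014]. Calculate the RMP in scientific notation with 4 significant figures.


Computing RMP for 7 loci:
Locus 1: 2 * 0.18 * 0.82 = 0.2952
Locus 2: 2 * 0.037 * 0.963 = 0.071262
Locus 3: 2 * 0.188 * 0.812 = 0.305312
Locus 4: 2 * 0.17 * 0.83 = 0.2822
Locus 5: 2 * 0.068 * 0.932 = 0.126752
Locus 6: 2 * 0.042 * 0.958 = 0.080472
Locus 7: 2 * 0.014 * 0.986 = 0.027608
RMP = 5.104e-07

5.104e-07


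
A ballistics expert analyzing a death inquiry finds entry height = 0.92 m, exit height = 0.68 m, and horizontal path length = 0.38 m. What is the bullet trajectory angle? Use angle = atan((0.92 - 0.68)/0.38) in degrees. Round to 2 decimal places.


Bullet trajectory angle:
Height difference = 0.92 - 0.68 = 0.24 m
angle = atan(0.24 / 0.38)
angle = atan(0.631579)
angle = 32.28 degrees

32.28


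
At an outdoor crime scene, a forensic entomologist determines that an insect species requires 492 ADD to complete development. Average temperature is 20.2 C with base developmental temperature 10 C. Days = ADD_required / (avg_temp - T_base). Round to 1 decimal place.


Insect development time:
Effective temperature = avg_temp - T_base = 20.2 - 10 = 10.2 C
Days = ADD / effective_temp = 492 / 10.2 = 48.2 days

48.2


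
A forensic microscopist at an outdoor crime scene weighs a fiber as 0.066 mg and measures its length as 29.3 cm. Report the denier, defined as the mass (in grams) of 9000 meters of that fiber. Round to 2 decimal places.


Denier calculation:
Mass in grams = 0.066 mg / 1000 = 0.000066 g
Length in meters = 29.3 cm / 100 = 0.293 m
Linear density = mass / length = 0.000066 / 0.293 = 0.00022526 g/m
Denier = (g/m) * 9000 = 0.00022526 * 9000 = 2.03

2.03


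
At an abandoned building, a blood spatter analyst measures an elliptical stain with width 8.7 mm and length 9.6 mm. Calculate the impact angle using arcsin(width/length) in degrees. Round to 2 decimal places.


Blood spatter impact angle calculation:
width / length = 8.7 / 9.6 = 0.90625
angle = arcsin(0.90625)
angle = 64.99 degrees

64.99


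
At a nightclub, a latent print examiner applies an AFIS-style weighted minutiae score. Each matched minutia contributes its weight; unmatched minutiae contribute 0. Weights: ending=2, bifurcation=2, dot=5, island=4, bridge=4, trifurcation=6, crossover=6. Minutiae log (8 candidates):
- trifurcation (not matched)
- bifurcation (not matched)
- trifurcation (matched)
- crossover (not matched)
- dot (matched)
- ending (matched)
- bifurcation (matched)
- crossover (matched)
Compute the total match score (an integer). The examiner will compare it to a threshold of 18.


Weighted minutiae match score:
  trifurcation: not matched, +0
  bifurcation: not matched, +0
  trifurcation: matched, +6 (running total 6)
  crossover: not matched, +0
  dot: matched, +5 (running total 11)
  ending: matched, +2 (running total 13)
  bifurcation: matched, +2 (running total 15)
  crossover: matched, +6 (running total 21)
Total score = 21
Threshold = 18; verdict = identification

21


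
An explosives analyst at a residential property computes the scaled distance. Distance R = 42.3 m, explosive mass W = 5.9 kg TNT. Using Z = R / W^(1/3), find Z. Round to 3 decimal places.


Scaled distance calculation:
W^(1/3) = 5.9^(1/3) = 1.806969
Z = R / W^(1/3) = 42.3 / 1.806969
Z = 23.409 m/kg^(1/3)

23.409


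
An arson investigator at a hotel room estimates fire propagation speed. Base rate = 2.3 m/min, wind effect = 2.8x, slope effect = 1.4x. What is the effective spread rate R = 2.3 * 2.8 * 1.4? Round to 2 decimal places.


Fire spread rate calculation:
R = R0 * wind_factor * slope_factor
= 2.3 * 2.8 * 1.4
= 6.44 * 1.4
= 9.02 m/min

9.02


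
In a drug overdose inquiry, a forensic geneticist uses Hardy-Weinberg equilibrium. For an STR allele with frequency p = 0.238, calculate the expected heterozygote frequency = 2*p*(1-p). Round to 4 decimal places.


Hardy-Weinberg heterozygote frequency:
q = 1 - p = 1 - 0.238 = 0.762
2pq = 2 * 0.238 * 0.762 = 0.3627

0.3627


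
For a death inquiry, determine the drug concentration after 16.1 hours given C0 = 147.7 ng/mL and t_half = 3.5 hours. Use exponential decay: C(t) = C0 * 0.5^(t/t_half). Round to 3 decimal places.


Drug concentration decay:
Number of half-lives = t / t_half = 16.1 / 3.5 = 4.6
Decay factor = 0.5^4.6 = 0.04123462
C(t) = 147.7 * 0.04123462 = 6.090 ng/mL

6.090


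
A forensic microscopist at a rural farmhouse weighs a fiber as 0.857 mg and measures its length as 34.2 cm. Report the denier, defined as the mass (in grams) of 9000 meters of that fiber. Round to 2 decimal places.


Denier calculation:
Mass in grams = 0.857 mg / 1000 = 0.000857 g
Length in meters = 34.2 cm / 100 = 0.342 m
Linear density = mass / length = 0.000857 / 0.342 = 0.00250585 g/m
Denier = (g/m) * 9000 = 0.00250585 * 9000 = 22.55

22.55


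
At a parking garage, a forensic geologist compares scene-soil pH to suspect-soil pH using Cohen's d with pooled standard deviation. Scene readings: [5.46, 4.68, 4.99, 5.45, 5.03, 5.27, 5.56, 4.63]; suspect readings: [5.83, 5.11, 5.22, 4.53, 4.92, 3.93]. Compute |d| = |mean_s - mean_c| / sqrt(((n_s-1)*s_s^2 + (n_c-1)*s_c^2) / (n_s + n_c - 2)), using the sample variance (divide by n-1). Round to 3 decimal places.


Pooled-variance Cohen's d for soil pH comparison:
Scene mean = 41.07 / 8 = 5.13375
Suspect mean = 29.54 / 6 = 4.923333
Scene sample variance s_s^2 = 0.128255
Suspect sample variance s_c^2 = 0.417267
Pooled variance = ((n_s-1)*s_s^2 + (n_c-1)*s_c^2) / (n_s + n_c - 2) = 0.248677
Pooled SD = sqrt(0.248677) = 0.498675
Mean difference = 0.210417
|d| = |0.210417| / 0.498675 = 0.422

0.422


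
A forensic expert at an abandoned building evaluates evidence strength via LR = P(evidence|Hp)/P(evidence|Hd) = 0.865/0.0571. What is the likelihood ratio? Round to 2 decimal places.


Likelihood ratio calculation:
LR = P(E|Hp) / P(E|Hd)
LR = 0.865 / 0.0571
LR = 15.15

15.15


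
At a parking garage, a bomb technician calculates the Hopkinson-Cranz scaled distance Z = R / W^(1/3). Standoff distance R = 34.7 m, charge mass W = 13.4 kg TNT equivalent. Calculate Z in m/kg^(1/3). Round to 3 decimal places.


Scaled distance calculation:
W^(1/3) = 13.4^(1/3) = 2.375208
Z = R / W^(1/3) = 34.7 / 2.375208
Z = 14.609 m/kg^(1/3)

14.609


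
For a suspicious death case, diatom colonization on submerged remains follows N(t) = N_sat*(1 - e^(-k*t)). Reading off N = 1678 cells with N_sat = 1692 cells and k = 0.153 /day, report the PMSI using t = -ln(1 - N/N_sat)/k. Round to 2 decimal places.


PMSI from diatom colonization curve:
N / N_sat = 1678 / 1692 = 0.991726
1 - N/N_sat = 0.008274
ln(1 - N/N_sat) = -4.794637
t = -ln(1 - N/N_sat) / k = -(-4.794637) / 0.153 = 31.34 days

31.34


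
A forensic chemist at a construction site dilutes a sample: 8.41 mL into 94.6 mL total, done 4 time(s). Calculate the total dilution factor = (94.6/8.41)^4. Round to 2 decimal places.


Dilution factor calculation:
Single dilution = V_total / V_sample = 94.6 / 8.41 ≈ 11.248514
Number of dilutions = 4
Total DF = (94.6 / 8.41)^4 (full precision, rounded at the end) = 16009.60

16009.60


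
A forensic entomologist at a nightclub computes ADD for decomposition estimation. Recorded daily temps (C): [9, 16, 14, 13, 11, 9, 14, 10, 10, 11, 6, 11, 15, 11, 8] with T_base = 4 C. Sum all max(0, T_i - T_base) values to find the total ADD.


Computing ADD day by day:
Day 1: max(0, 9 - 4) = 5
Day 2: max(0, 16 - 4) = 12
Day 3: max(0, 14 - 4) = 10
Day 4: max(0, 13 - 4) = 9
Day 5: max(0, 11 - 4) = 7
Day 6: max(0, 9 - 4) = 5
Day 7: max(0, 14 - 4) = 10
Day 8: max(0, 10 - 4) = 6
Day 9: max(0, 10 - 4) = 6
Day 10: max(0, 11 - 4) = 7
Day 11: max(0, 6 - 4) = 2
Day 12: max(0, 11 - 4) = 7
Day 13: max(0, 15 - 4) = 11
Day 14: max(0, 11 - 4) = 7
Day 15: max(0, 8 - 4) = 4
Total ADD = 108

108


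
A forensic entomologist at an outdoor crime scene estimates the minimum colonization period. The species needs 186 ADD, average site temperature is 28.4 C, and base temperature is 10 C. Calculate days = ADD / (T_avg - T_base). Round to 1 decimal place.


Insect development time:
Effective temperature = avg_temp - T_base = 28.4 - 10 = 18.4 C
Days = ADD / effective_temp = 186 / 18.4 = 10.1 days

10.1


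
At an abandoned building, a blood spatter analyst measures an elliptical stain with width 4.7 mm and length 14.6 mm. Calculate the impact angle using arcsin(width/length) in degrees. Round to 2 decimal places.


Blood spatter impact angle calculation:
width / length = 4.7 / 14.6 = 0.321918
angle = arcsin(0.321918)
angle = 18.78 degrees

18.78


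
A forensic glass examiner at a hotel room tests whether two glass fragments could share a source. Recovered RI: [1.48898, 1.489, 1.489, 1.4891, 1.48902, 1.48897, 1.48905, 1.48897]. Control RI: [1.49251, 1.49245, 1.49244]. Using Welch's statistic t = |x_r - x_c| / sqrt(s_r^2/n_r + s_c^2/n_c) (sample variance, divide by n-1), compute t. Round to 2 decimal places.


Welch's t-criterion for glass RI comparison:
Recovered mean = sum / n_r = 11.91209 / 8 = 1.4890112
Control mean = sum / n_c = 4.4774 / 3 = 1.4924667
Recovered sample variance s_r^2 = 2.0125e-09
Control sample variance s_c^2 = 1.43333e-09
Welch SE (unpooled) = sqrt(s_r^2/n_r + s_c^2/n_c) = sqrt(2.51563e-10 + 4.77778e-10) = sqrt(7.29341e-10) = 2.70063e-05
|mean_r - mean_c| = 0.00345542
t = 0.00345542 / 2.70063e-05 = 127.95

127.95


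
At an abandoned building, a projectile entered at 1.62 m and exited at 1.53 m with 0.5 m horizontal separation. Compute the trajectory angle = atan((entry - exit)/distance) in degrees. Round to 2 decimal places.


Bullet trajectory angle:
Height difference = 1.62 - 1.53 = 0.09 m
angle = atan(0.09 / 0.5)
angle = atan(0.18)
angle = 10.20 degrees

10.20


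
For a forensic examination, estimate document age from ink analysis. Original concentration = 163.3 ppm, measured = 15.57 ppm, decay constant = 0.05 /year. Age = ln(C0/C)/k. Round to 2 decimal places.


Document age estimation:
C0/C = 163.3 / 15.57 = 10.488118
ln(C0/C) = 2.350243
t = 2.350243 / 0.05 = 47.00 years

47.00


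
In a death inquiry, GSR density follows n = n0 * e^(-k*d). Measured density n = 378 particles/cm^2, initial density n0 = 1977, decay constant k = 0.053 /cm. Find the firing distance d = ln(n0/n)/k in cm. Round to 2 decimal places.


GSR distance calculation:
n0/n = 1977 / 378 = 5.230159
ln(n0/n) = 1.654442
d = 1.654442 / 0.053 = 31.22 cm

31.22


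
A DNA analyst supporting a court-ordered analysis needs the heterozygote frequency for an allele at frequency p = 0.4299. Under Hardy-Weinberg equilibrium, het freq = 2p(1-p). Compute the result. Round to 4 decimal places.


Hardy-Weinberg heterozygote frequency:
q = 1 - p = 1 - 0.4299 = 0.5701
2pq = 2 * 0.4299 * 0.5701 = 0.4902

0.4902


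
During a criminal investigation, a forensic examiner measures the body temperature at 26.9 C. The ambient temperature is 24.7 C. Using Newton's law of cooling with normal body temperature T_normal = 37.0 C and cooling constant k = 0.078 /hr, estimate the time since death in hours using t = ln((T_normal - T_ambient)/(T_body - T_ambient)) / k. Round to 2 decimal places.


Using Newton's law of cooling:
t = ln((T_normal - T_ambient) / (T_body - T_ambient)) / k
T_normal - T_ambient = 12.3
T_body - T_ambient = 2.2
Ratio = 5.590909
ln(ratio) = 1.721142
t = 1.721142 / 0.078 = 22.07 hours

22.07


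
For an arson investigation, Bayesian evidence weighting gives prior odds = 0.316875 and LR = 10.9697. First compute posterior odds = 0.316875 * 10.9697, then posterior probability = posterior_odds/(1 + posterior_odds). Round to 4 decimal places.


Bayesian evidence evaluation:
Posterior odds = prior_odds * LR = 0.316875 * 10.9697 = 3.476024
Posterior probability = posterior_odds / (1 + posterior_odds)
= 3.476024 / (1 + 3.476024)
= 3.476024 / 4.476024
= 0.7766

0.7766


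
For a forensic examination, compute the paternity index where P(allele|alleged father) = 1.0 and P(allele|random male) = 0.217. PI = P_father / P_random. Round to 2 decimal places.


Paternity Index calculation:
PI = P(allele|father) / P(allele|random)
PI = 1.0 / 0.217
PI = 4.61

4.61


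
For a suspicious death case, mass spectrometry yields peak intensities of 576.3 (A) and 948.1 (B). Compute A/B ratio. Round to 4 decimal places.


Spectral peak ratio:
Peak A = 576.3 counts
Peak B = 948.1 counts
Ratio = 576.3 / 948.1 = 0.6078

0.6078


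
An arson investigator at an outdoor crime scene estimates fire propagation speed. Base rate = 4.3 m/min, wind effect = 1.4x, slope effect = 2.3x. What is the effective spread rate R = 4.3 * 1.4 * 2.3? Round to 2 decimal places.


Fire spread rate calculation:
R = R0 * wind_factor * slope_factor
= 4.3 * 1.4 * 2.3
= 6.02 * 2.3
= 13.85 m/min

13.85


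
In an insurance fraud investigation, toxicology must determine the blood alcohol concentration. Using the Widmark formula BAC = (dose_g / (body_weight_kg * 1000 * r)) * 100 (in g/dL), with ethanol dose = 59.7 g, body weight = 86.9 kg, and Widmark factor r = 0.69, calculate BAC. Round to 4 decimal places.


Applying the Widmark formula:
BAC = (dose_g / (body_wt * 1000 * r)) * 100
Denominator = 86.9 * 1000 * 0.69 = 59961
BAC = (59.7 / 59961) * 100
BAC = 0.0996 g/dL

0.0996


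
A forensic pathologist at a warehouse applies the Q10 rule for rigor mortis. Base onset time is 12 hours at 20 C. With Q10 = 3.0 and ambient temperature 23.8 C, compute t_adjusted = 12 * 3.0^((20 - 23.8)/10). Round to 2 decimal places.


Rigor mortis time adjustment:
Exponent = (T_ref - T_actual) / 10 = (20 - 23.8) / 10 = -0.38
Q10 factor = 3.0^-0.38 = 0.65871
t_adjusted = 12 * 0.65871 = 7.90 hours

7.90


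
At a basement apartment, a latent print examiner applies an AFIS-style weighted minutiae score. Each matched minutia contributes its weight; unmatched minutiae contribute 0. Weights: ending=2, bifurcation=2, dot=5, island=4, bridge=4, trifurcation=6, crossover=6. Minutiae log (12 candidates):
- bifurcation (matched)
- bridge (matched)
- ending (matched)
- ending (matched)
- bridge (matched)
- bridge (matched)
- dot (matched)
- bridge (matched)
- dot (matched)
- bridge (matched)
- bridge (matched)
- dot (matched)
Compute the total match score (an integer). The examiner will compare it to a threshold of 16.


Weighted minutiae match score:
  bifurcation: matched, +2 (running total 2)
  bridge: matched, +4 (running total 6)
  ending: matched, +2 (running total 8)
  ending: matched, +2 (running total 10)
  bridge: matched, +4 (running total 14)
  bridge: matched, +4 (running total 18)
  dot: matched, +5 (running total 23)
  bridge: matched, +4 (running total 27)
  dot: matched, +5 (running total 32)
  bridge: matched, +4 (running total 36)
  bridge: matched, +4 (running total 40)
  dot: matched, +5 (running total 45)
Total score = 45
Threshold = 16; verdict = identification

45


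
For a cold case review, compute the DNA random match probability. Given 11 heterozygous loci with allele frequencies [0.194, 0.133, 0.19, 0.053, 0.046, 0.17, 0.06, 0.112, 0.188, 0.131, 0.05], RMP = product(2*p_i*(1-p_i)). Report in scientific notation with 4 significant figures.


Computing RMP for 11 loci:
Locus 1: 2 * 0.194 * 0.806 = 0.312728
Locus 2: 2 * 0.133 * 0.867 = 0.230622
Locus 3: 2 * 0.19 * 0.81 = 0.3078
Locus 4: 2 * 0.053 * 0.947 = 0.100382
Locus 5: 2 * 0.046 * 0.954 = 0.087768
Locus 6: 2 * 0.17 * 0.83 = 0.2822
Locus 7: 2 * 0.06 * 0.94 = 0.1128
Locus 8: 2 * 0.112 * 0.888 = 0.198912
Locus 9: 2 * 0.188 * 0.812 = 0.305312
Locus 10: 2 * 0.131 * 0.869 = 0.227678
Locus 11: 2 * 0.05 * 0.95 = 0.095
RMP = 8.178e-09

8.178e-09


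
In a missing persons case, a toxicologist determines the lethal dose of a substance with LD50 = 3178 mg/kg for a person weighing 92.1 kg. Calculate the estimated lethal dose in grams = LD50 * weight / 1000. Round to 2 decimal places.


Lethal dose calculation:
Lethal dose = LD50 * body_weight / 1000
= 3178 * 92.1 / 1000
= 292693.8 / 1000
= 292.69 g

292.69


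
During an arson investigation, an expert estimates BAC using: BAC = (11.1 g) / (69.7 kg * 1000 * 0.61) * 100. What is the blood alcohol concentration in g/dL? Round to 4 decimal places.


Applying the Widmark formula:
BAC = (dose_g / (body_wt * 1000 * r)) * 100
Denominator = 69.7 * 1000 * 0.61 = 42517
BAC = (11.1 / 42517) * 100
BAC = 0.0261 g/dL

0.0261


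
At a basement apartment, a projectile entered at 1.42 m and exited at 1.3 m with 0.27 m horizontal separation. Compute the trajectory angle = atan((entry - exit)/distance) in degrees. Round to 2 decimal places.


Bullet trajectory angle:
Height difference = 1.42 - 1.3 = 0.12 m
angle = atan(0.12 / 0.27)
angle = atan(0.444444)
angle = 23.96 degrees

23.96


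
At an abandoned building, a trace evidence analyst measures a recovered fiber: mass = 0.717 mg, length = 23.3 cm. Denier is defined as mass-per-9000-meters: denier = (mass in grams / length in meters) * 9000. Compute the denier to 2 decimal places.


Denier calculation:
Mass in grams = 0.717 mg / 1000 = 0.000717 g
Length in meters = 23.3 cm / 100 = 0.233 m
Linear density = mass / length = 0.000717 / 0.233 = 0.00307725 g/m
Denier = (g/m) * 9000 = 0.00307725 * 9000 = 27.70

27.70


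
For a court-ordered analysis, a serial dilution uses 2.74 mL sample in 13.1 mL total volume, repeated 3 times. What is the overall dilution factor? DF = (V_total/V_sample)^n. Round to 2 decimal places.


Dilution factor calculation:
Single dilution = V_total / V_sample = 13.1 / 2.74 ≈ 4.781022
Number of dilutions = 3
Total DF = (13.1 / 2.74)^3 (full precision, rounded at the end) = 109.29

109.29


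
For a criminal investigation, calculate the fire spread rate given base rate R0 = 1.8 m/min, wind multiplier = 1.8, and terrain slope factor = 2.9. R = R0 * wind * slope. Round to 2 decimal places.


Fire spread rate calculation:
R = R0 * wind_factor * slope_factor
= 1.8 * 1.8 * 2.9
= 3.24 * 2.9
= 9.40 m/min

9.40


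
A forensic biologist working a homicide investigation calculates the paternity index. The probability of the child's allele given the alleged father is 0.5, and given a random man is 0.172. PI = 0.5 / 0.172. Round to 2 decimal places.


Paternity Index calculation:
PI = P(allele|father) / P(allele|random)
PI = 0.5 / 0.172
PI = 2.91

2.91


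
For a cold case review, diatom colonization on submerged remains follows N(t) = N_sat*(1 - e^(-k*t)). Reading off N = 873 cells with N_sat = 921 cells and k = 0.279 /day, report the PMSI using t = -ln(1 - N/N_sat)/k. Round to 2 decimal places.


PMSI from diatom colonization curve:
N / N_sat = 873 / 921 = 0.947883
1 - N/N_sat = 0.052117
ln(1 - N/N_sat) = -2.954264
t = -ln(1 - N/N_sat) / k = -(-2.954264) / 0.279 = 10.59 days

10.59


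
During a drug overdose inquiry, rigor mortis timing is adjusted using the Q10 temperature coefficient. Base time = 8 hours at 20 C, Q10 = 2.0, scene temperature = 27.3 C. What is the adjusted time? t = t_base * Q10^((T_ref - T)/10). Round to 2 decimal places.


Rigor mortis time adjustment:
Exponent = (T_ref - T_actual) / 10 = (20 - 27.3) / 10 = -0.73
Q10 factor = 2.0^-0.73 = 0.6029
t_adjusted = 8 * 0.6029 = 4.82 hours

4.82


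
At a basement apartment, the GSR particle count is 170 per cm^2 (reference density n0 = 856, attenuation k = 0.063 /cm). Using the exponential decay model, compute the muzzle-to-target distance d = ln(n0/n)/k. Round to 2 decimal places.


GSR distance calculation:
n0/n = 856 / 170 = 5.035294
ln(n0/n) = 1.616472
d = 1.616472 / 0.063 = 25.66 cm

25.66


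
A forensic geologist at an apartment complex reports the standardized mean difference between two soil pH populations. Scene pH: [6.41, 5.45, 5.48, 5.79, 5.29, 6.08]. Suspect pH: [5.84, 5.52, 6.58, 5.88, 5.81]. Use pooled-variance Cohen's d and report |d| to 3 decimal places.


Pooled-variance Cohen's d for soil pH comparison:
Scene mean = 34.5 / 6 = 5.75
Suspect mean = 29.63 / 5 = 5.926
Scene sample variance s_s^2 = 0.18412
Suspect sample variance s_c^2 = 0.15388
Pooled variance = ((n_s-1)*s_s^2 + (n_c-1)*s_c^2) / (n_s + n_c - 2) = 0.17068
Pooled SD = sqrt(0.17068) = 0.413134
Mean difference = -0.176
|d| = |-0.176| / 0.413134 = 0.426

0.426


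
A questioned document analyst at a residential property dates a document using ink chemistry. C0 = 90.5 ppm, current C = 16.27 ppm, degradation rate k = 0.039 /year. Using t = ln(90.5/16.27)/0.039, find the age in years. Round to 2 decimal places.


Document age estimation:
C0/C = 90.5 / 16.27 = 5.562385
ln(C0/C) = 1.716027
t = 1.716027 / 0.039 = 44.00 years

44.00
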